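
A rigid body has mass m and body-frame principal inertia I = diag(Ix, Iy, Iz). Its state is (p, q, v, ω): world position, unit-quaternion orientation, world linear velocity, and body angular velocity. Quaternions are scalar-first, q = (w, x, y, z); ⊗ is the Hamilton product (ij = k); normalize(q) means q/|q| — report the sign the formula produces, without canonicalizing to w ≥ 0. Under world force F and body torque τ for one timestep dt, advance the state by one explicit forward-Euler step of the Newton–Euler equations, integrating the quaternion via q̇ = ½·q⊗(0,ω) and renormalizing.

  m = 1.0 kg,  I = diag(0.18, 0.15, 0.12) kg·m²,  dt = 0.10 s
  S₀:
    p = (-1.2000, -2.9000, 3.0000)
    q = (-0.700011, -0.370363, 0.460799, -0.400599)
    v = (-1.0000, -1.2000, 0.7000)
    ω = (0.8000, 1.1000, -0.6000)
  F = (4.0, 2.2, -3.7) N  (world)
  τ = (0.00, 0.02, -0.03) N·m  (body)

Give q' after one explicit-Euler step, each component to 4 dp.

q' = (-0.7206, -0.3891, 0.3941, -0.4172)

Hamilton product q⊗(0,ω) = (-0.4509479, -0.3958293, -1.3127091, -0.3560319)
q + ½dt·q⊗(0,ω), renormalized = (-0.7206, -0.3891, 0.3941, -0.4172)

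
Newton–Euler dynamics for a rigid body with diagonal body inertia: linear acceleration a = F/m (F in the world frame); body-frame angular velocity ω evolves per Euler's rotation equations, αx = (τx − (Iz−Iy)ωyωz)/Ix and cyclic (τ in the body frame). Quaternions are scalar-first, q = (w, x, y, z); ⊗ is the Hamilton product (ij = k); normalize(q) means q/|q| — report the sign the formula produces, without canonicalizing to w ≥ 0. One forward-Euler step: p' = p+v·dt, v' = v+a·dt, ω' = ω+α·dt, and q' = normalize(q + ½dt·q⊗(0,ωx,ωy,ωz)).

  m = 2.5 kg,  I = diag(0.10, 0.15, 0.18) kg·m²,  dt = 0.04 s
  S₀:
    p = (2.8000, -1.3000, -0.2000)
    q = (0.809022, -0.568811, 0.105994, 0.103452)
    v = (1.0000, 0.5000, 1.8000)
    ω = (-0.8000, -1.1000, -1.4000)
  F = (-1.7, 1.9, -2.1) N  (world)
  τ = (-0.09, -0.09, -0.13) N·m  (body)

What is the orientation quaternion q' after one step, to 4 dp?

q' = (0.8045, -0.5820, 0.0706, 0.0949)

2q̇ = q⊗(0,ω) = (-0.1936226, -0.6818120, -1.7690212, -0.4221435)
updated quaternion q' = (0.8045, -0.5820, 0.0706, 0.0949)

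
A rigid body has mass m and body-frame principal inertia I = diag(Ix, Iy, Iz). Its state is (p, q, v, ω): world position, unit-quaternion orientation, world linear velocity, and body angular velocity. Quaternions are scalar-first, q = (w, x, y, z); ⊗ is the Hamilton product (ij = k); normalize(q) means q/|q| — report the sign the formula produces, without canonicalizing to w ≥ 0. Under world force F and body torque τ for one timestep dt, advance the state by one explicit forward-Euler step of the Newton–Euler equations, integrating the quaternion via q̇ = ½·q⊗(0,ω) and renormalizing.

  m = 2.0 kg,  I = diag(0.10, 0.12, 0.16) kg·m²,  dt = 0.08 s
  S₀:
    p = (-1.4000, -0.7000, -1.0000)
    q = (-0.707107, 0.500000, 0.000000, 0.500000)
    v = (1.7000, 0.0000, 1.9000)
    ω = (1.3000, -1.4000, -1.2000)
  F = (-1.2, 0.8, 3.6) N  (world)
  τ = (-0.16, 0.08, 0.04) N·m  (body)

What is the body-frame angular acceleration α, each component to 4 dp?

precession coupling ω×(Iω) = (0.0672, 0.0936, -0.0364)
angular accel α = (-2.2720, -0.1133, 0.4775)

α = (-2.2720, -0.1133, 0.4775)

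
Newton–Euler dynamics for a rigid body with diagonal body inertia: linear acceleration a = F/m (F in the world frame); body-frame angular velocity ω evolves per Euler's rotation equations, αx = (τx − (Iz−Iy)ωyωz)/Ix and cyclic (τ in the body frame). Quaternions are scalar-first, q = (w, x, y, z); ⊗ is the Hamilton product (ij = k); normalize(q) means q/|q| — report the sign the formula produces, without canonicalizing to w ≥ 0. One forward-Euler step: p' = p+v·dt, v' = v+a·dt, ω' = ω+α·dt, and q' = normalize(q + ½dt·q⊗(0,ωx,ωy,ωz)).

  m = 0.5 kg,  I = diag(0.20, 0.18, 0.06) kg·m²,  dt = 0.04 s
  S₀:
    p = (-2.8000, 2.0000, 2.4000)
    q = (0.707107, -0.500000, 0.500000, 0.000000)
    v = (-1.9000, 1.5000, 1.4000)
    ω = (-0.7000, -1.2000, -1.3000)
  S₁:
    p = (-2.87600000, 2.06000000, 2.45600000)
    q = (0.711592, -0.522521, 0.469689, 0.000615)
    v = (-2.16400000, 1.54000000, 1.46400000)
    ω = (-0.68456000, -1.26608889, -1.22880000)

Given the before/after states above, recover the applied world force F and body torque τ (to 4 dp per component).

ω₁ − ω₀ = (0.01544000, -0.06608889, 0.07120000)
precession coupling = (-0.1872, 0.1274, -0.0168)
τ = I·(Δω/dt) + ω₀×(Iω₀) = (-0.1100, -0.1700, 0.0900)
velocity change Δv = (-0.26400000, 0.04000000, 0.06400000)
m·(v₁−v₀)/dt = (-3.3000, 0.5000, 0.8000)

F = (-3.3000, 0.5000, 0.8000)
τ = (-0.1100, -0.1700, 0.0900)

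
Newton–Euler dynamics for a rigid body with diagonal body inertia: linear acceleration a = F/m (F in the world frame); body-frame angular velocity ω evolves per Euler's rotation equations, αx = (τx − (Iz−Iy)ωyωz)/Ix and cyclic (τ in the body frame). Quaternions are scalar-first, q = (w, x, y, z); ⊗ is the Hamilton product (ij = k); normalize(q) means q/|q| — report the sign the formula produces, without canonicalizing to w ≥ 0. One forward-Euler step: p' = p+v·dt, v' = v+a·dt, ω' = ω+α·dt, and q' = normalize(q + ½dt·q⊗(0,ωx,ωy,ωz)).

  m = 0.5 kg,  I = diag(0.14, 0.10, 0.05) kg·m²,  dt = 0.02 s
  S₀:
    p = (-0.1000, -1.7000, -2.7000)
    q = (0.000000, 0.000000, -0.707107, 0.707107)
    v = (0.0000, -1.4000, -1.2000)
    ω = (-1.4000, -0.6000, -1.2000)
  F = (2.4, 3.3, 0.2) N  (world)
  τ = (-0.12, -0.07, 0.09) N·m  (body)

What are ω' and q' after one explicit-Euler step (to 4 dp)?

ω' = (-1.4120, -0.6442, -1.1506)
q' = (0.0042, 0.0127, -0.7169, 0.6971)

gyro term ω×Iω = (-0.0360, 0.1512, -0.0336)
(τ − ω×Iω)/I = (-0.6000, -2.2120, 2.4720)
ω' = ω + α·dt = (-1.4120, -0.6442, -1.1506)
Hamilton product q⊗(0,ω) = (0.4242642, 1.2727926, -0.9899498, -0.9899498)
updated quaternion q' = (0.0042, 0.0127, -0.7169, 0.6971)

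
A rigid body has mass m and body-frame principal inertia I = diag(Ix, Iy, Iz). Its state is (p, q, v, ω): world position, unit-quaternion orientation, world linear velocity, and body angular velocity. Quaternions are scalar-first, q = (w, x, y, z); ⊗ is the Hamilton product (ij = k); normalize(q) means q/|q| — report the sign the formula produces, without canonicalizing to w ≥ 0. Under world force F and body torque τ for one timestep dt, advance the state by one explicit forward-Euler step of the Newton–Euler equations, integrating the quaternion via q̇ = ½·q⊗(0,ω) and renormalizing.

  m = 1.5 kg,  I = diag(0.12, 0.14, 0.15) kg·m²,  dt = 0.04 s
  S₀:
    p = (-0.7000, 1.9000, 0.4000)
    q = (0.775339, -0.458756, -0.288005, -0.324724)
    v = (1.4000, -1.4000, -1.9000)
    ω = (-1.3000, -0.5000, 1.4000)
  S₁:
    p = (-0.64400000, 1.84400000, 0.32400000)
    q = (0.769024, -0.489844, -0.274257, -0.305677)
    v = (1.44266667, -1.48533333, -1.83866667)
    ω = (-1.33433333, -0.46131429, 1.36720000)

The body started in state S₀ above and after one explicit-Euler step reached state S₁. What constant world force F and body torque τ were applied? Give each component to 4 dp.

Δω = ω₁−ω₀ = (-0.03433333, 0.03868571, -0.03280000)
τ = I·(Δω/dt) + ω₀×(Iω₀) = (-0.1100, 0.1900, -0.1100)
velocity change Δv = (0.04266667, -0.08533333, 0.06133333)
applied force F = (1.6000, -3.2000, 2.3000)

F = (1.6000, -3.2000, 2.3000)
τ = (-0.1100, 0.1900, -0.1100)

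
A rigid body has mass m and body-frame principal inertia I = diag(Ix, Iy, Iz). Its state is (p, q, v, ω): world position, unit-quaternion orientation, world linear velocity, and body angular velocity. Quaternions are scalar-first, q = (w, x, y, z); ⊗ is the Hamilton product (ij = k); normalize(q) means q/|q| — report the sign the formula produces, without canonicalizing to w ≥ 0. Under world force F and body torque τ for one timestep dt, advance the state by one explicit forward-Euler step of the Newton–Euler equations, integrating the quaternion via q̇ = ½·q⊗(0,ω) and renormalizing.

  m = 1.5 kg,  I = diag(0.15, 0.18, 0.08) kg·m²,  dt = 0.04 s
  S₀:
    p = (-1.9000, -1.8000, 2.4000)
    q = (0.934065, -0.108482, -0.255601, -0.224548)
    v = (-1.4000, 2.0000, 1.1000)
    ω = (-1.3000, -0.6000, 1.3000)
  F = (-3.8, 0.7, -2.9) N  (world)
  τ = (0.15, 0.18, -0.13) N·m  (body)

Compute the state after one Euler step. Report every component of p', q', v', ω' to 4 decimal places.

p' = p + v·dt = (-1.9560, -1.7200, 2.4440)
new velocity v' = (-1.5013, 2.0187, 1.0227)
(τ − ω×Iω)/I = (0.4800, 1.6572, -1.9175)
new body rate ω' = (-1.2808, -0.5337, 1.2233)
Hamilton product q⊗(0,ω) = (-0.0024748, -1.6812946, -0.1275000, 0.9470924)
q' = normalize(q + ½dt·q⊗(0,ω)) = (0.9333, -0.1420, -0.2580, -0.2055)

p' = (-1.9560, -1.7200, 2.4440)
q' = (0.9333, -0.1420, -0.2580, -0.2055)
v' = (-1.5013, 2.0187, 1.0227)
ω' = (-1.2808, -0.5337, 1.2233)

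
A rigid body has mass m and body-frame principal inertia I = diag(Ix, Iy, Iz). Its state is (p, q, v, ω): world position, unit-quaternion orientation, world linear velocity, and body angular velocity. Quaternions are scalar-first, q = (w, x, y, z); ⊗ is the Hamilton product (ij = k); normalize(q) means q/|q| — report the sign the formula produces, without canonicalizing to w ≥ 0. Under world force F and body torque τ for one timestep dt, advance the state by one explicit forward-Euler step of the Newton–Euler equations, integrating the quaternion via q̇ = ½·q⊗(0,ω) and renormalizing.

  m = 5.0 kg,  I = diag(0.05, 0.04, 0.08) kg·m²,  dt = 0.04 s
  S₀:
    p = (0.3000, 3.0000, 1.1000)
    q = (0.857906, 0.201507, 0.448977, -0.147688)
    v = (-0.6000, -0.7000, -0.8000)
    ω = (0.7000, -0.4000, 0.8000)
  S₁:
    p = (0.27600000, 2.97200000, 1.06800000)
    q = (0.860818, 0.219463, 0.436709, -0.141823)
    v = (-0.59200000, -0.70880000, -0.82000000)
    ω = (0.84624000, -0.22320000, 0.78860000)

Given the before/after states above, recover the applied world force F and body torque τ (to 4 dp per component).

Δv = v₁−v₀ = (0.00800000, -0.00880000, -0.02000000)
F = m·Δv/dt = (1.0000, -1.1000, -2.5000)
Δω = ω₁−ω₀ = (0.14624000, 0.17680000, -0.01140000)
precession coupling = (-0.0128, -0.0168, 0.0028)
τ = I·(Δω/dt) + ω₀×(Iω₀) = (0.1700, 0.1600, -0.0200)

F = (1.0000, -1.1000, -2.5000)
τ = (0.1700, 0.1600, -0.0200)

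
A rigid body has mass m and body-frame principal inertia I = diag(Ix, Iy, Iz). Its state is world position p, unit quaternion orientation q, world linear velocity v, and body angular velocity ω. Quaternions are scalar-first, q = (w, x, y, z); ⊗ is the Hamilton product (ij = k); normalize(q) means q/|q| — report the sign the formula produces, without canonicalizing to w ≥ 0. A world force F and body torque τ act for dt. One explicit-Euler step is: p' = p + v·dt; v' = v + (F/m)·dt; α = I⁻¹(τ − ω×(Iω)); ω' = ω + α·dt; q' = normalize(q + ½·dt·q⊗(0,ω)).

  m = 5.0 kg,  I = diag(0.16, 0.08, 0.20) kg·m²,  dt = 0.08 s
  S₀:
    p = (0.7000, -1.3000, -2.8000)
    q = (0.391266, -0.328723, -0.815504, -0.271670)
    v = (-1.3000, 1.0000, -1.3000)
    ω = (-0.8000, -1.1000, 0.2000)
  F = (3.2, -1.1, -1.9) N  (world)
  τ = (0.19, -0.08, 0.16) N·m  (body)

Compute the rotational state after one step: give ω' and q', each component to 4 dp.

ω' = (-0.6918, -1.1864, 0.2922)
q' = (0.3465, -0.3592, -0.8202, -0.2797)

(τ − ω×Iω)/I = (1.3525, -1.0800, 1.1520)
ω' = ω + α·dt = (-0.6918, -1.1864, 0.2922)
q⊗(0,ω) = (-1.1056988, -0.7749506, -0.1473120, -0.2125547)
q + ½dt·q⊗(0,ω), renormalized = (0.3465, -0.3592, -0.8202, -0.2797)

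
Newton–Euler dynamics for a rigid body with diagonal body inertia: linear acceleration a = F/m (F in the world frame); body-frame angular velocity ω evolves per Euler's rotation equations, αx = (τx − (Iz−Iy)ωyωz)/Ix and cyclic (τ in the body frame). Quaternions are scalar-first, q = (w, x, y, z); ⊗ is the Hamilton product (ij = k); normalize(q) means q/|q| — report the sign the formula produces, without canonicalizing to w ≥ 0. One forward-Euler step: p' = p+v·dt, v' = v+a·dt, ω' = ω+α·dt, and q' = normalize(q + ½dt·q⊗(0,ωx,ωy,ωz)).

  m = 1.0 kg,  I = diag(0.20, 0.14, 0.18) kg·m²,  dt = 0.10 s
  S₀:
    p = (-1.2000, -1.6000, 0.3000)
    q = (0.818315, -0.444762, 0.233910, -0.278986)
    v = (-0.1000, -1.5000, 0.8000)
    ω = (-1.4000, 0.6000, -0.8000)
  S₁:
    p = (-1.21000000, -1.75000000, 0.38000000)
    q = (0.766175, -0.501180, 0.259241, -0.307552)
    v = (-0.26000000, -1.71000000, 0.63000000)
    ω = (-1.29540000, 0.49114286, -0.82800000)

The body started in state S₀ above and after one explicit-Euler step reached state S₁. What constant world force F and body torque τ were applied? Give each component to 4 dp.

F = (-1.6000, -2.1000, -1.7000)
τ = (0.1900, -0.1300, 0.0000)

v₁ − v₀ = (-0.16000000, -0.21000000, -0.17000000)
m·(v₁−v₀)/dt = (-1.6000, -2.1000, -1.7000)
Δω = ω₁−ω₀ = (0.10460000, -0.10885714, -0.02800000)
applied torque τ = (0.1900, -0.1300, 0.0000)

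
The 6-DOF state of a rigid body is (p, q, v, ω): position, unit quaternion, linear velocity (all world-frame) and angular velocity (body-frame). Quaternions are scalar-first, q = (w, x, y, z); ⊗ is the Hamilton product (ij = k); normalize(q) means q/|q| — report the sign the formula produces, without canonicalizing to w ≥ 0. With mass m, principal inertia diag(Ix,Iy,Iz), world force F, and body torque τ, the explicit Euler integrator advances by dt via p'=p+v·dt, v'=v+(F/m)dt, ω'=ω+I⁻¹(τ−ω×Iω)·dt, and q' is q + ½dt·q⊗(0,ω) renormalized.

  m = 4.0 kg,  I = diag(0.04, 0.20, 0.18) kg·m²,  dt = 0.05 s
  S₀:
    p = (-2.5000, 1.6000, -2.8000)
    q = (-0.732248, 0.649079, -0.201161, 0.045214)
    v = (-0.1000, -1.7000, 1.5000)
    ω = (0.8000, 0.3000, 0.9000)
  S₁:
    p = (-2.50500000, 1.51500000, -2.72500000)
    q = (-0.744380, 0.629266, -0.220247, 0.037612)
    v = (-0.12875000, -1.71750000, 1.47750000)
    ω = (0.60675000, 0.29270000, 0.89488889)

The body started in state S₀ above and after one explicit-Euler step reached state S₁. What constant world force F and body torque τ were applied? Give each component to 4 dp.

rate change Δω = (-0.19325000, -0.00730000, -0.00511111)
ω₀×(Iω₀) = (-0.0054, -0.1008, 0.0384)
τ = I·(Δω/dt) + ω₀×(Iω₀) = (-0.1600, -0.1300, 0.0200)
Δv = v₁−v₀ = (-0.02875000, -0.01750000, -0.02250000)
m·(v₁−v₀)/dt = (-2.3000, -1.4000, -1.8000)

F = (-2.3000, -1.4000, -1.8000)
τ = (-0.1600, -0.1300, 0.0200)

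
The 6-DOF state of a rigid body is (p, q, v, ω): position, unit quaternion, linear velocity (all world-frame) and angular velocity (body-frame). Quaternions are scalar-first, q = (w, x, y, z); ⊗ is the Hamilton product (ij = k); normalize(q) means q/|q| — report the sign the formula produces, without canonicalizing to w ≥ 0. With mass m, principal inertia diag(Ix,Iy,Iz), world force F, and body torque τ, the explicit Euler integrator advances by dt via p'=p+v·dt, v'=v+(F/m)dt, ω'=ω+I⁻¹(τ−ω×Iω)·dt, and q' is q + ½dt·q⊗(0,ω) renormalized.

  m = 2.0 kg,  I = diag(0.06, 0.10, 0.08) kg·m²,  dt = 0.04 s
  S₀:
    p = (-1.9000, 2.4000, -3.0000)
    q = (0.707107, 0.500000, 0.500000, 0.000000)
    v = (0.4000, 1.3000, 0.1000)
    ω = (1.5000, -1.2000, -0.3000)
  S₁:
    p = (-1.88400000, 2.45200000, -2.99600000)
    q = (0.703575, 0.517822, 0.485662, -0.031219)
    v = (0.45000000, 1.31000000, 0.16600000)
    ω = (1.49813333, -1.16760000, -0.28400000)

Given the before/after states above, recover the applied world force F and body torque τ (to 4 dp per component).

F = (2.5000, 0.5000, 3.3000)
τ = (-0.0100, 0.0900, -0.0400)

rate change Δω = (-0.00186667, 0.03240000, 0.01600000)
precession coupling = (-0.0072, 0.0090, -0.0720)
applied torque τ = (-0.0100, 0.0900, -0.0400)
velocity change Δv = (0.05000000, 0.01000000, 0.06600000)
applied force F = (2.5000, 0.5000, 3.3000)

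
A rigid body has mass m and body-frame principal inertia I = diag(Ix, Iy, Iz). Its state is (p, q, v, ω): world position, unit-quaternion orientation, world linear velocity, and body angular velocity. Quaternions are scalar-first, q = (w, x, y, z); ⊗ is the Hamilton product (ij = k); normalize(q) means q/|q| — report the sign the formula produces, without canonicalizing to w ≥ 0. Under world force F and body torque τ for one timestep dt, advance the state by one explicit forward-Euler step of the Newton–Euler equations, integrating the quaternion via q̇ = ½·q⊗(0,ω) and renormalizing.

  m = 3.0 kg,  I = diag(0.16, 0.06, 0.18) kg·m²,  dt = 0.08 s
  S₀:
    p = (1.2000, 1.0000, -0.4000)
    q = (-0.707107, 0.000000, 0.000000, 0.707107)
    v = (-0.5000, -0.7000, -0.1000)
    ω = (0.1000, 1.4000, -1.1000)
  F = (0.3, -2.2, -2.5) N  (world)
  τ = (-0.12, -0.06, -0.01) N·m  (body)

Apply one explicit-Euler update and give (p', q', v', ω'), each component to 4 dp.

new position p' = (1.1600, 0.9440, -0.4080)
v' = v + a·dt = (-0.4920, -0.7587, -0.1667)
α = I⁻¹(τ − ω×Iω) = (0.4050, -1.0367, 0.0222)
ω' = ω + α·dt = (0.1324, 1.3171, -1.0982)
q⊗(0,ω) = (0.7778177, -1.0606605, -0.9192391, 0.7778177)
q + ½dt·q⊗(0,ω), renormalized = (-0.6743, -0.0423, -0.0367, 0.7363)

p' = (1.1600, 0.9440, -0.4080)
q' = (-0.6743, -0.0423, -0.0367, 0.7363)
v' = (-0.4920, -0.7587, -0.1667)
ω' = (0.1324, 1.3171, -1.0982)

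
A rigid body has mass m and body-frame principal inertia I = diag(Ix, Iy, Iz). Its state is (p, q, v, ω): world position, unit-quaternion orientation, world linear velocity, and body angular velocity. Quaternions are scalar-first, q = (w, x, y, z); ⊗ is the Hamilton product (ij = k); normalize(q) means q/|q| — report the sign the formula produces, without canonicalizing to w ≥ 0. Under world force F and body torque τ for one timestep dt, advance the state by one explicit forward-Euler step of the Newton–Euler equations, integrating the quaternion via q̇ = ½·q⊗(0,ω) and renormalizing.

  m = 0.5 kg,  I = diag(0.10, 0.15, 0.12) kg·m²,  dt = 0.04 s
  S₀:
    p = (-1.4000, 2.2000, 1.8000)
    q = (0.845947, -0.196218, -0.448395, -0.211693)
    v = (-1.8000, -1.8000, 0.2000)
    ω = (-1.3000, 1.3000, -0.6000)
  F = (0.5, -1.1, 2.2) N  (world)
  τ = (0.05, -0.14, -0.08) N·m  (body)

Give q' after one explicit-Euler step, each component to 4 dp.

q⊗(0,ω) = (0.2008143, -0.5554932, 1.2572012, -1.3455651)
q' = normalize(q + ½dt·q⊗(0,ω)) = (0.8493, -0.2072, -0.4229, -0.2384)

q' = (0.8493, -0.2072, -0.4229, -0.2384)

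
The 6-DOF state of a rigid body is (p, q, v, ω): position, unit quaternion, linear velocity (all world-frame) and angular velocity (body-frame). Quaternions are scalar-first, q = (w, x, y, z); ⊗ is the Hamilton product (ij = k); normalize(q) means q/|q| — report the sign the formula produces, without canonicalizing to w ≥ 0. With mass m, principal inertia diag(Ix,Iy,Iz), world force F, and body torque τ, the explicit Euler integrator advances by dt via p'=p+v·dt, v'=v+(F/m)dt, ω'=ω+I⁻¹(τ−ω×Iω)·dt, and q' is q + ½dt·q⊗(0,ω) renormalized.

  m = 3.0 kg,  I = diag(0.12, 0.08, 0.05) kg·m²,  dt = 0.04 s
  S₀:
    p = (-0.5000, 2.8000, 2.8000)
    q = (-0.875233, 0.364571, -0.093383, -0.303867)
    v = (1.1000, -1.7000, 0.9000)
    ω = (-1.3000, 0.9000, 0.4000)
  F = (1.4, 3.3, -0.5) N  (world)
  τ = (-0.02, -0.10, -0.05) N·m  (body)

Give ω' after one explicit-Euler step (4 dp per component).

precession coupling ω×(Iω) = (-0.0108, -0.0364, 0.0468)
angular accel α = (-0.0767, -0.7950, -1.9360)
new body rate ω' = (-1.3031, 0.8682, 0.3226)

ω' = (-1.3031, 0.8682, 0.3226)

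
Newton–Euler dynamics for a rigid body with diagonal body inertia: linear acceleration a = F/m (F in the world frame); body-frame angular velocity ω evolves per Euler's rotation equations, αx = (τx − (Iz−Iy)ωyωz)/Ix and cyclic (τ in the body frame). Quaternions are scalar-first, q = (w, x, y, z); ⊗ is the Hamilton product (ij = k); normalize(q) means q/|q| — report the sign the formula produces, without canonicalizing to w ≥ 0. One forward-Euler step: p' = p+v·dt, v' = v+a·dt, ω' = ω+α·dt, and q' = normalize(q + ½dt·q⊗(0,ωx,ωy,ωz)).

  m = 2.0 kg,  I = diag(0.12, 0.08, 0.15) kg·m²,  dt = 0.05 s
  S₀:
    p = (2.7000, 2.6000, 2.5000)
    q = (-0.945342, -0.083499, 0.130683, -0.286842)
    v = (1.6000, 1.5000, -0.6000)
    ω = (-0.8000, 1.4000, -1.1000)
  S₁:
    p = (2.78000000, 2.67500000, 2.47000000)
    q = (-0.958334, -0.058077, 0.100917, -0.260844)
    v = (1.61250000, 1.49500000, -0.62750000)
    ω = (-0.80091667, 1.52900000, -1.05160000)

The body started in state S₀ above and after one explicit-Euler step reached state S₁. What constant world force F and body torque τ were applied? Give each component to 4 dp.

F = (0.5000, -0.2000, -1.1000)
τ = (-0.1100, 0.1800, 0.1900)

velocity change Δv = (0.01250000, -0.00500000, -0.02750000)
m·(v₁−v₀)/dt = (0.5000, -0.2000, -1.1000)
ω₁ − ω₀ = (-0.00091667, 0.12900000, 0.04840000)
ω₀×(Iω₀) = (-0.1078, -0.0264, 0.0448)
applied torque τ = (-0.1100, 0.1800, 0.1900)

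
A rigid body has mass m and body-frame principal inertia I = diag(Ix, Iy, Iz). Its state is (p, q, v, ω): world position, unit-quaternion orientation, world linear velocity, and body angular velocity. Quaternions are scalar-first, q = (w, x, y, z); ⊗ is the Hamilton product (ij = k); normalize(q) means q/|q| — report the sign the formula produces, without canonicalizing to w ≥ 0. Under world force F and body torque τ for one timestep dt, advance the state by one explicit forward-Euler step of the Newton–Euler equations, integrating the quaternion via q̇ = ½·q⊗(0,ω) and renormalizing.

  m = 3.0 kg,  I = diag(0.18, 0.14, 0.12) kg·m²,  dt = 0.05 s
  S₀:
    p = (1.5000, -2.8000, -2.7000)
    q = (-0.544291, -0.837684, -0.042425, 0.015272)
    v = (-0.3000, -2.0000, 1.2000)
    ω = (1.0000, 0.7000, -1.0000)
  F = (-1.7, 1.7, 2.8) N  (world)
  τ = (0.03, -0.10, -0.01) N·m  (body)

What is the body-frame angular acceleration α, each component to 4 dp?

α = (0.0889, -0.2857, 0.1500)

precession coupling ω×(Iω) = (0.0140, -0.0600, -0.0280)
angular accel α = (0.0889, -0.2857, 0.1500)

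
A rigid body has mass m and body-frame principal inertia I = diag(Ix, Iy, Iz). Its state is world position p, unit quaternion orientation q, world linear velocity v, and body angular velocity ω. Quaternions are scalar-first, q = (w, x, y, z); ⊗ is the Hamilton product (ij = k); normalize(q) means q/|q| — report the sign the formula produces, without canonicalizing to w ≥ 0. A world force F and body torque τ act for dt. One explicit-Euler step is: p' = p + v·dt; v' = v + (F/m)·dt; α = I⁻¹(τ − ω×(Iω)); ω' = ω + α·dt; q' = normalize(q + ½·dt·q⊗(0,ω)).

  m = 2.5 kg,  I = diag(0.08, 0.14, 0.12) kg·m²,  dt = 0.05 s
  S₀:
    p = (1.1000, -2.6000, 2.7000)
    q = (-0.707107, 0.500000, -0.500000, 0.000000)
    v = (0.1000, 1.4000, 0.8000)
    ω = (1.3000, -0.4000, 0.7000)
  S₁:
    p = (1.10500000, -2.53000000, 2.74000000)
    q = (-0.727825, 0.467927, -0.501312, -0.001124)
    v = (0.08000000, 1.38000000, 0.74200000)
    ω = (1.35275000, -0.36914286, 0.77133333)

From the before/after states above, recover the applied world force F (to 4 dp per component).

F = (-1.0000, -1.0000, -2.9000)

velocity change Δv = (-0.02000000, -0.02000000, -0.05800000)
m·(v₁−v₀)/dt = (-1.0000, -1.0000, -2.9000)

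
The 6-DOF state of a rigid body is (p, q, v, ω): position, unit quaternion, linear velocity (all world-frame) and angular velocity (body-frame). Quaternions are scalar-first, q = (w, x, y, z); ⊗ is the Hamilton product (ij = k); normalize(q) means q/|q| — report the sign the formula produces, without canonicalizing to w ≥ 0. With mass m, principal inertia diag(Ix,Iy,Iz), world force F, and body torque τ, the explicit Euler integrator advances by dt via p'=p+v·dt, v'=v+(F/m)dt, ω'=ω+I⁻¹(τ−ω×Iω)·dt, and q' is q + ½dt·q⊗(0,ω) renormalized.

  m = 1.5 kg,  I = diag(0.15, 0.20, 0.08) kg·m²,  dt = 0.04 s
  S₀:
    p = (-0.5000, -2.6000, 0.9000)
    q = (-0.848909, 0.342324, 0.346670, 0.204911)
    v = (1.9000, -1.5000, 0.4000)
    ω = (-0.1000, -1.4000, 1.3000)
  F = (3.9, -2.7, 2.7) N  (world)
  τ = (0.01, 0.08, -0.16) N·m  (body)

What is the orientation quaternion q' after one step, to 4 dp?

Hamilton product q⊗(0,ω) = (0.2531861, 0.8224373, 0.7229603, -1.5481683)
updated quaternion q' = (-0.8432, 0.3585, 0.3609, 0.1738)

q' = (-0.8432, 0.3585, 0.3609, 0.1738)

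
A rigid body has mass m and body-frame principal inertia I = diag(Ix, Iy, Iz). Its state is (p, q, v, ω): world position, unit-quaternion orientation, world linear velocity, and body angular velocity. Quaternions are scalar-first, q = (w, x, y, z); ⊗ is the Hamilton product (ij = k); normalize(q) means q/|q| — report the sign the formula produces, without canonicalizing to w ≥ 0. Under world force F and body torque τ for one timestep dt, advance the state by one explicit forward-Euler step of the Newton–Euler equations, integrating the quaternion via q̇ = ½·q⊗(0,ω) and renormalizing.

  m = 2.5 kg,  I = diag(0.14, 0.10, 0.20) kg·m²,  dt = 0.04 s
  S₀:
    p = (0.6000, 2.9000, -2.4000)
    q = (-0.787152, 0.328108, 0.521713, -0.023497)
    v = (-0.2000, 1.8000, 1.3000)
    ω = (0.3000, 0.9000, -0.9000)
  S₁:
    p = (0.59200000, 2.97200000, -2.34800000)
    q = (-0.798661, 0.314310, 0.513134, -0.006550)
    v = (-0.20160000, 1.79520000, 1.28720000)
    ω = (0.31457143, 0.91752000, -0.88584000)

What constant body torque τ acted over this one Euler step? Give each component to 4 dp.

Δω = ω₁−ω₀ = (0.01457143, 0.01752000, 0.01416000)
ω₀×(Iω₀) = (-0.0810, 0.0162, -0.0108)
τ = I·(Δω/dt) + ω₀×(Iω₀) = (-0.0300, 0.0600, 0.0600)

τ = (-0.0300, 0.0600, 0.0600)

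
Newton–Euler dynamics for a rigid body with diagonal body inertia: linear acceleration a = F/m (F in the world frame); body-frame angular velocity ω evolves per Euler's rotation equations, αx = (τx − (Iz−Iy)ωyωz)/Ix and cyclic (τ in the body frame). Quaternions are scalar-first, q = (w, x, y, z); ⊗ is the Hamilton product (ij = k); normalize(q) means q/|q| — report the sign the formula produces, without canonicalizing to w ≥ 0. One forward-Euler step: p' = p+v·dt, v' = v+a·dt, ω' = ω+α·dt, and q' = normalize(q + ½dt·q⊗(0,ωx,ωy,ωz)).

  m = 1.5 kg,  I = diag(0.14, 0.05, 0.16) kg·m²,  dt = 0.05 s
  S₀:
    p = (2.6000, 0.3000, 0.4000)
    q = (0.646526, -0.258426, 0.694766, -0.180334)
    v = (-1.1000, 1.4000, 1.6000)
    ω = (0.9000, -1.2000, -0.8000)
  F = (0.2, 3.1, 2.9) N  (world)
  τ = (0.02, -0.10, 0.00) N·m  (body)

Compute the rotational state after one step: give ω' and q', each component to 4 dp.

gyro term ω×Iω = (0.1056, 0.0144, 0.0972)
(τ − ω×Iω)/I = (-0.6114, -2.2880, -0.6075)
ω' = ω + α·dt = (0.8694, -1.3144, -0.8304)
2q̇ = q⊗(0,ω) = (0.9220354, -0.1903402, -1.1448726, -0.8323990)
updated quaternion q' = (0.6690, -0.2629, 0.6655, -0.2010)

ω' = (0.8694, -1.3144, -0.8304)
q' = (0.6690, -0.2629, 0.6655, -0.2010)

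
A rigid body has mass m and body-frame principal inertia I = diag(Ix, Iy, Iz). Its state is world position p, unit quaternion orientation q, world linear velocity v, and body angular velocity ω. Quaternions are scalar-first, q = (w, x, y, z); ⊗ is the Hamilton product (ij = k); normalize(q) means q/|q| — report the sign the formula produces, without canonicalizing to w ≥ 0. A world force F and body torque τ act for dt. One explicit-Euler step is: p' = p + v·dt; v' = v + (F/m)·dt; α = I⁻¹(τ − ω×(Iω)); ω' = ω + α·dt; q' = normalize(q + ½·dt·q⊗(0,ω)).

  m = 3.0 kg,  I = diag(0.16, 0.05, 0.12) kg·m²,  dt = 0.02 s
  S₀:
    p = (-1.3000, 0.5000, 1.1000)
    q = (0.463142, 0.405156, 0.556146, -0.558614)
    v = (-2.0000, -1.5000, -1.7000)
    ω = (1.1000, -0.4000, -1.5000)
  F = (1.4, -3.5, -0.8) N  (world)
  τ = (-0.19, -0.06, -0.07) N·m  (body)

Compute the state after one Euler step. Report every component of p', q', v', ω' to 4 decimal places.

p' = (-1.3400, 0.4700, 1.0660)
q' = (0.4524, 0.3996, 0.5541, -0.5732)
v' = (-1.9907, -1.5233, -1.7053)
ω' = (1.0710, -0.3976, -1.5197)

p + v·dt = (-1.3400, 0.4700, 1.0660)
v' = v + a·dt = (-1.9907, -1.5233, -1.7053)
gyro term ω×Iω = (0.0420, -0.0660, 0.0484)
(τ − ω×Iω)/I = (-1.4500, 0.1200, -0.9867)
new body rate ω' = (1.0710, -0.3976, -1.5197)
Hamilton product q⊗(0,ω) = (-1.0611342, -0.5482084, -0.1919982, -1.4685360)
q + ½dt·q⊗(0,ω), renormalized = (0.4524, 0.3996, 0.5541, -0.5732)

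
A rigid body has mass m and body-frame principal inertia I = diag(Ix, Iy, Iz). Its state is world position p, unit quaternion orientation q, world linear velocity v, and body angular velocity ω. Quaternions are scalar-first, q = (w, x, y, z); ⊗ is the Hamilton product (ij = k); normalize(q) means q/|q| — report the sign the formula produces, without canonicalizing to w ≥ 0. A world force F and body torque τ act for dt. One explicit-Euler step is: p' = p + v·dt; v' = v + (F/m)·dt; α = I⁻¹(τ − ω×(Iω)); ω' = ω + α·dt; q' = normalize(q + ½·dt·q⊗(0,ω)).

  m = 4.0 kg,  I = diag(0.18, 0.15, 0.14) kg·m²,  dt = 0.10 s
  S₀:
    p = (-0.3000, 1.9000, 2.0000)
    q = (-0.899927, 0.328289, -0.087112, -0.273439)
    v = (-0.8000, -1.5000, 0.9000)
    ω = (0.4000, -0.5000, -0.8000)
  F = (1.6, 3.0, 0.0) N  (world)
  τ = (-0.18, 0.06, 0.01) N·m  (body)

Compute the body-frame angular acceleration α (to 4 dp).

α = (-0.9778, 0.4853, 0.0286)

ω×(Iω) gyroscopic = (-0.0040, -0.0128, 0.0060)
α = I⁻¹(τ − ω×Iω) = (-0.9778, 0.4853, 0.0286)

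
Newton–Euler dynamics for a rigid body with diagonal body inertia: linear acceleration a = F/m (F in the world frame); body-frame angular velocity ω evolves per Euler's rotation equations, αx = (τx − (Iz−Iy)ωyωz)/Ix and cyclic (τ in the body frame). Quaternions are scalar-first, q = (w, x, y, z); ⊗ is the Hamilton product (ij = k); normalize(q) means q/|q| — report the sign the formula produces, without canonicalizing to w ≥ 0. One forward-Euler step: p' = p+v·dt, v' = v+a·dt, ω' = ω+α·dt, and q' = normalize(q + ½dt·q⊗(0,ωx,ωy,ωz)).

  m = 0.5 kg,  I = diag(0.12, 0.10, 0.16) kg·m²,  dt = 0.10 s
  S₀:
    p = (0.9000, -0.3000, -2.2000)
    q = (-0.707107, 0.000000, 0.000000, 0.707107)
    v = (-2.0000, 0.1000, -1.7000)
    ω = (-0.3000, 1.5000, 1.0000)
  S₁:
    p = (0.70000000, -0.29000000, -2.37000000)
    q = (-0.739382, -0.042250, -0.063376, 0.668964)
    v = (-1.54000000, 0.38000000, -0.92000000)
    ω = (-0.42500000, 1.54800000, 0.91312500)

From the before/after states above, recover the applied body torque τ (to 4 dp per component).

τ = (-0.0600, 0.0600, -0.1300)

rate change Δω = (-0.12500000, 0.04800000, -0.08687500)
ω₀×(Iω₀) = (0.0900, 0.0120, 0.0090)
τ = I·(Δω/dt) + ω₀×(Iω₀) = (-0.0600, 0.0600, -0.1300)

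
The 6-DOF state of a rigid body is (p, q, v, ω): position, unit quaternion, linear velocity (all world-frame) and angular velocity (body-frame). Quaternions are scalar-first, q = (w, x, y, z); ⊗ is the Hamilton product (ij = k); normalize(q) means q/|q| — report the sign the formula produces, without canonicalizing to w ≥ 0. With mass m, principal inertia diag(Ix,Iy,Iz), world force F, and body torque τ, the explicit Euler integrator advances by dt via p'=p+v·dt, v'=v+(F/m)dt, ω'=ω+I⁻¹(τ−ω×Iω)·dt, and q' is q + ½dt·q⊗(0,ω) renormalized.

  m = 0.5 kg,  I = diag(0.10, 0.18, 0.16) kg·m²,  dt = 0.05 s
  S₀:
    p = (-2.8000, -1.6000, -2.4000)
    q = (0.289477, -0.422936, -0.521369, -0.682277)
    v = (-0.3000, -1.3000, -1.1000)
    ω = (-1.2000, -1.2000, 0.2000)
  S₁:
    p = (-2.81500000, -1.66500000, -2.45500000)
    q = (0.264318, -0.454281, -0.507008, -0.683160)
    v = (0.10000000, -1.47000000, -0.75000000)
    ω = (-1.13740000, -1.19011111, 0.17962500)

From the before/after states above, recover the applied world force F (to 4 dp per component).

F = (4.0000, -1.7000, 3.5000)

Δv = v₁−v₀ = (0.40000000, -0.17000000, 0.35000000)
F = m·Δv/dt = (4.0000, -1.7000, 3.5000)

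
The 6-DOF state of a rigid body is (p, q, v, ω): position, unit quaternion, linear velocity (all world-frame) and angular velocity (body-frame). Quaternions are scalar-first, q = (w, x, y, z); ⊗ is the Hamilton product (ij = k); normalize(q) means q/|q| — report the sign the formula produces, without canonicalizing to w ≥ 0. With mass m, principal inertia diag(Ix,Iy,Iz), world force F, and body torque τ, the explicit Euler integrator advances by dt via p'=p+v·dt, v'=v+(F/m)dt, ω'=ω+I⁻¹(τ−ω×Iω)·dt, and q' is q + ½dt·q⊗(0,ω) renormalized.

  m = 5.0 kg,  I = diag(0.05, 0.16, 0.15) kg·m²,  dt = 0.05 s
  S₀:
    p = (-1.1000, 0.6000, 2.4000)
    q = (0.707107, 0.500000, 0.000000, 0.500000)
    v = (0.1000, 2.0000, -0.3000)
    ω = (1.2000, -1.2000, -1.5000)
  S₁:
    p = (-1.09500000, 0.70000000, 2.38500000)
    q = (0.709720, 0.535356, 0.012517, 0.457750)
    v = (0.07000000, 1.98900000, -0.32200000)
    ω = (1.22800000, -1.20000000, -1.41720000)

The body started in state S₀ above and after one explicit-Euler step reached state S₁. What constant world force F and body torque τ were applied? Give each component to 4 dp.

F = (-3.0000, -1.1000, -2.2000)
τ = (0.0100, 0.1800, 0.0900)

Δv = v₁−v₀ = (-0.03000000, -0.01100000, -0.02200000)
m·(v₁−v₀)/dt = (-3.0000, -1.1000, -2.2000)
Δω = ω₁−ω₀ = (0.02800000, 0.00000000, 0.08280000)
applied torque τ = (0.0100, 0.1800, 0.0900)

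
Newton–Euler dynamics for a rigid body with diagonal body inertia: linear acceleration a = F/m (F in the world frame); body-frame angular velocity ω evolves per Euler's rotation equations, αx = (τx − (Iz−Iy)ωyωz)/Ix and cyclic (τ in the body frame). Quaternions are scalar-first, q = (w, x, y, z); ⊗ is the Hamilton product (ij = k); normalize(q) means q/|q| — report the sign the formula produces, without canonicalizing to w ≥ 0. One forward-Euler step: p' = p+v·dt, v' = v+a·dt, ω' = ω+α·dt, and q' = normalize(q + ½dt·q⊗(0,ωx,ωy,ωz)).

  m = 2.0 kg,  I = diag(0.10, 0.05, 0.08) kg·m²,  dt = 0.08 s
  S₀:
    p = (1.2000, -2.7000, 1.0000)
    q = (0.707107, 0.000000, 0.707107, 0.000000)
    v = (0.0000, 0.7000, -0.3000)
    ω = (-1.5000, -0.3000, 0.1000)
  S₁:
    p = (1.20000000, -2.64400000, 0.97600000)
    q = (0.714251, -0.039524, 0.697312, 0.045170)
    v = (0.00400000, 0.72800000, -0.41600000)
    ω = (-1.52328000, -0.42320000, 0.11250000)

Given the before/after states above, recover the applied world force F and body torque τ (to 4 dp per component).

ω₁ − ω₀ = (-0.02328000, -0.12320000, 0.01250000)
τ = I·(Δω/dt) + ω₀×(Iω₀) = (-0.0300, -0.0800, -0.0100)
v₁ − v₀ = (0.00400000, 0.02800000, -0.11600000)
F = m·Δv/dt = (0.1000, 0.7000, -2.9000)

F = (0.1000, 0.7000, -2.9000)
τ = (-0.0300, -0.0800, -0.0100)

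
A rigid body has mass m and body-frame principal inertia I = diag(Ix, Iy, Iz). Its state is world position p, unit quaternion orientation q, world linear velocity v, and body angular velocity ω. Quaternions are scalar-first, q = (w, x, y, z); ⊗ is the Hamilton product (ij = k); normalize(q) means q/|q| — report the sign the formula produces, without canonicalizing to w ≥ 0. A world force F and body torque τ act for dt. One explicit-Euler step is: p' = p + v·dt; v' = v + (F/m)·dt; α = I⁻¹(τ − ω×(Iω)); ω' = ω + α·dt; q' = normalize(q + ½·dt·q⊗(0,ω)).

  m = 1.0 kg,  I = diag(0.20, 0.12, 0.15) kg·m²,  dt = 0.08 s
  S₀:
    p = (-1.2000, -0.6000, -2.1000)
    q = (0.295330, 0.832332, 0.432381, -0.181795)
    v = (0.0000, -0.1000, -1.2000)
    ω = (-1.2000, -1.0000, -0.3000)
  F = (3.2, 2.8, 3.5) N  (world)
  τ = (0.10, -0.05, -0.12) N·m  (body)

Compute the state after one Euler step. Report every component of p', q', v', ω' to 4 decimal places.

α = I⁻¹(τ − ω×Iω) = (0.4550, -0.5667, -0.1600)
ω + α·dt = (-1.1636, -1.0453, -0.3128)
2q̇ = q⊗(0,ω) = (1.3766409, -0.6659053, 0.1725236, -0.4020738)
updated quaternion q' = (0.3497, 0.8041, 0.4384, -0.1975)
p' = p + v·dt = (-1.2000, -0.6080, -2.1960)
v + (F/m)dt = (0.2560, 0.1240, -0.9200)

p' = (-1.2000, -0.6080, -2.1960)
q' = (0.3497, 0.8041, 0.4384, -0.1975)
v' = (0.2560, 0.1240, -0.9200)
ω' = (-1.1636, -1.0453, -0.3128)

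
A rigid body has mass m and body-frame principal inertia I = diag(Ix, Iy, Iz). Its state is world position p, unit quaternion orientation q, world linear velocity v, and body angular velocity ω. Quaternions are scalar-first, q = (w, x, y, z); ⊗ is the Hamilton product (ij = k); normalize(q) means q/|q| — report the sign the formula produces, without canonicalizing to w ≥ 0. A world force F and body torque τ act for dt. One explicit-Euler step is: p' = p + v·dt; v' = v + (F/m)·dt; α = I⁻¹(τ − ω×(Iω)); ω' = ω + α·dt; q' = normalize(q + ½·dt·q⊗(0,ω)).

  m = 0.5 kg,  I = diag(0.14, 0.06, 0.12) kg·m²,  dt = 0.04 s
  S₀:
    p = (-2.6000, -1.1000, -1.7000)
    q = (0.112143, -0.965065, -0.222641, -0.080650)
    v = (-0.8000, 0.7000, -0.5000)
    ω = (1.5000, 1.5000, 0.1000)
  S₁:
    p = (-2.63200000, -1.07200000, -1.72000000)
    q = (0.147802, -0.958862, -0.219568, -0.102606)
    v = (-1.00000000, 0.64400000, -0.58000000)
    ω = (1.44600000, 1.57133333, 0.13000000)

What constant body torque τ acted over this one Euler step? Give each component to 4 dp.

τ = (-0.1800, 0.1100, -0.0900)

ω₁ − ω₀ = (-0.05400000, 0.07133333, 0.03000000)
precession coupling = (0.0090, 0.0030, -0.1800)
applied torque τ = (-0.1800, 0.1100, -0.0900)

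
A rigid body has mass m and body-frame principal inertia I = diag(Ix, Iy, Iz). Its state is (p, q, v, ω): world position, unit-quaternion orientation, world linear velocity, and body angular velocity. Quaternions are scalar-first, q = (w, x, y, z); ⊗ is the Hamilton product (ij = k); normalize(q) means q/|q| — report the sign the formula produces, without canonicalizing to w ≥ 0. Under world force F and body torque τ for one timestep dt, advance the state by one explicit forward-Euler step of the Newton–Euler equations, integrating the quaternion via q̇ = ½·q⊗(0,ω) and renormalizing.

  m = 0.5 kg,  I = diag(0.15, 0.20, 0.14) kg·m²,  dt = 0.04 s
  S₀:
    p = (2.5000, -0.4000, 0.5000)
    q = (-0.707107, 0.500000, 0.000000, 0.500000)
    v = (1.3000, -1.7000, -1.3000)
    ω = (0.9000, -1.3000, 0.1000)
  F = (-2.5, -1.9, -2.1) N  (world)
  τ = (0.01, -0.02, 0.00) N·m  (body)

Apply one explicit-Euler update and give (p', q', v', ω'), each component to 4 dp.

linear accel F/m = (-5.0000, -3.8000, -4.2000)
p + v·dt = (2.5520, -0.4680, 0.4480)
v' = v + a·dt = (1.1000, -1.8520, -1.4680)
ω×(Iω) gyroscopic = (0.0078, 0.0009, -0.0585)
(τ − ω×Iω)/I = (0.0147, -0.1045, 0.4179)
ω' = ω + α·dt = (0.9006, -1.3042, 0.1167)
2q̇ = q⊗(0,ω) = (-0.5000000, 0.0136037, 1.3192391, -0.7207107)
q + ½dt·q⊗(0,ω), renormalized = (-0.7167, 0.5000, 0.0264, 0.4853)

p' = (2.5520, -0.4680, 0.4480)
q' = (-0.7167, 0.5000, 0.0264, 0.4853)
v' = (1.1000, -1.8520, -1.4680)
ω' = (0.9006, -1.3042, 0.1167)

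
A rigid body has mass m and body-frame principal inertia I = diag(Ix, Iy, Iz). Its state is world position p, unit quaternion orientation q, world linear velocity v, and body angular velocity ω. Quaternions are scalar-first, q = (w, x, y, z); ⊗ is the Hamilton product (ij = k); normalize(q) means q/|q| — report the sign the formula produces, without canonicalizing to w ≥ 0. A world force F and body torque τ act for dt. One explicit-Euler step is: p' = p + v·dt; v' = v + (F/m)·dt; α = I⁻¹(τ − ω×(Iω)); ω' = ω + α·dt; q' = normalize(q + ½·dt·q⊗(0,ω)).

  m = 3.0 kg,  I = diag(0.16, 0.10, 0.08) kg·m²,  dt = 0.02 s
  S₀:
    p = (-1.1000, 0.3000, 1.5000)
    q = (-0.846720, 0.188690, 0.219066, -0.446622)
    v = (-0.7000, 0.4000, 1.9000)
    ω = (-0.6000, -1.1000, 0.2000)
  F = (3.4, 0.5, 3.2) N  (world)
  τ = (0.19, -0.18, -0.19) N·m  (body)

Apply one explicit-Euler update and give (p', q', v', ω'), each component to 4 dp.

p' = (-1.1140, 0.3080, 1.5380)
q' = (-0.8422, 0.1893, 0.2307, -0.4490)
v' = (-0.6773, 0.4033, 1.9213)
ω' = (-0.5768, -1.1341, 0.1624)

angular accel α = (1.1600, -1.7040, -1.8800)
ω + α·dt = (-0.5768, -1.1341, 0.1624)
Hamilton product q⊗(0,ω) = (0.4435110, 0.0605610, 1.1616272, -0.2454634)
q' = normalize(q + ½dt·q⊗(0,ω)) = (-0.8422, 0.1893, 0.2307, -0.4490)
new position p' = (-1.1140, 0.3080, 1.5380)
v' = v + a·dt = (-0.6773, 0.4033, 1.9213)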